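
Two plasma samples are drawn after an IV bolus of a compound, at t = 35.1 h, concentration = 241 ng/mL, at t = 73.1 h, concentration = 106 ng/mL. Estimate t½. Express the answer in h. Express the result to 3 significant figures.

32.1 h

k = ln(C₁/C₂) / (t₂ − t₁) = ln(241/106) / (73.1 − 35.1)
  = 0.8214 / 38.00 = 0.02162 h⁻¹
t½ = ln2 / k = 0.693147 / 0.02162 = 32.06 h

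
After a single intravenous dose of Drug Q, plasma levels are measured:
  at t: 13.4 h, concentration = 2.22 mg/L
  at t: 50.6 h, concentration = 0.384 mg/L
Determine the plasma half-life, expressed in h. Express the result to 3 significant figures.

14.7 h

k = ln(C₁/C₂) / (t₂ − t₁) = ln(2.22/0.384) / (50.6 − 13.4)
  = 1.755 / 37.20 = 0.04718 h⁻¹
t½ = ln2 / k = 0.693147 / 0.04718 = 14.69 h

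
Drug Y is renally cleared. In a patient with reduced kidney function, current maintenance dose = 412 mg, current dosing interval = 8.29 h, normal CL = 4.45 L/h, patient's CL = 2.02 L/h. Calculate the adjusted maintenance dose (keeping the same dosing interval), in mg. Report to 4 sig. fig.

To keep the same average steady-state level, dosing rate must scale with clearance.
CL ratio = 2.02 / 4.45 = 0.4539
New dose (same interval) = 412 × 0.4539 = 187.0 mg

187.0 mg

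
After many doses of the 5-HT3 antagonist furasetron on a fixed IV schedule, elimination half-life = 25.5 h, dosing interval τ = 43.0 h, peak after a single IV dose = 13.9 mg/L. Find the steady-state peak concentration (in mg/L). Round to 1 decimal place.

k = ln2 / t½ = 0.693147 / 25.5 = 0.02718 h⁻¹
e^(−kτ) = e^(−0.02718 × 43.0) = 0.3108
Accumulation ratio R = 1 / (1 − e^(−kτ)) = 1 / (1 − 0.3108) = 1.451
Steady-state peak = C₀ × R = 13.9 × 1.451 = 20.17 mg/L

20.2 mg/L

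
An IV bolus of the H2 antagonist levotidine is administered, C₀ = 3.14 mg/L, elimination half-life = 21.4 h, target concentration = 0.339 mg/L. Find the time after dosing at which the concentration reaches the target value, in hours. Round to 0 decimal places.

69 h

k = ln2 / t½ = 0.693147 / 21.4 = 0.03239 h⁻¹
t = ln(C₀ / C) / k = ln(3.140 / 0.339) / 0.03239
  = ln(9.263) / 0.03239 = 2.226 / 0.03239 = 68.72 h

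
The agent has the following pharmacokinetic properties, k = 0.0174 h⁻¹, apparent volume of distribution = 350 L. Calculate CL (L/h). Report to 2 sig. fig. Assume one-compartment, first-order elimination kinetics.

CL = k × Vd = 0.0174 × 350 = 6.090 L/h

6.1 L/h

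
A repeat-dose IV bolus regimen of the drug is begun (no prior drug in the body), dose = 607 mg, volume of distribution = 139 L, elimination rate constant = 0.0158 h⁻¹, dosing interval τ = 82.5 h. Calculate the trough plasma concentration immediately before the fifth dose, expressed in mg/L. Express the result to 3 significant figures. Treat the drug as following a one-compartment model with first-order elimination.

1.62 mg/L

C₀ per dose = Dose / Vd = 607 / 139 = 4.367 mg/L
Fraction remaining after one interval: r = e^(−kτ) = e^(−0.01580 × 82.5) = 0.2716
Before dose 5, 4 doses have been given (aged 1τ, 2τ, 3τ, 4τ).
C_trough = C₀ × (r + r² + … + r^4) = C₀ × r(1−r^4)/(1−r)
        = 4.367 × 0.2716 × (1 − 0.005442) / (1 − 0.2716) = 1.619 mg/L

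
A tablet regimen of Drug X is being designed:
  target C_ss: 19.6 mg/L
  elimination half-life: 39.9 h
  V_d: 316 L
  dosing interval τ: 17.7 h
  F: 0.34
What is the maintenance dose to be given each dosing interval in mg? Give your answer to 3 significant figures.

k = ln2 / t½ = 0.693147 / 39.9 = 0.01737 h⁻¹
CL = k × Vd = 0.01737 × 316 = 5.489 L/h
At steady state, F × (Dose/τ) = Css × CL.
Dose = Css × CL × τ / F = 19.6 × 5.489 × 17.7 / 0.34 = 5601 mg

5600 mg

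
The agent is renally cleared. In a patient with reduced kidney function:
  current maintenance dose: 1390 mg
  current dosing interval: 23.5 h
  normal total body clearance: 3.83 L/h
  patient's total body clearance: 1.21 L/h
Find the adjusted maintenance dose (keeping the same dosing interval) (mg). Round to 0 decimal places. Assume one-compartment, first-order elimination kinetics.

To keep the same average steady-state level, dosing rate must scale with clearance.
CL ratio = 1.21 / 3.83 = 0.3159
New dose (same interval) = 1390 × 0.3159 = 439.1 mg

439 mg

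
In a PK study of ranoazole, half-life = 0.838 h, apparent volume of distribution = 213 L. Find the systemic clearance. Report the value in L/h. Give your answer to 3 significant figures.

k = ln2 / t½ = 0.693147 / 0.838 = 0.8271 h⁻¹
CL = k × Vd = 0.8271 × 213 = 176.2 L/h

176 L/h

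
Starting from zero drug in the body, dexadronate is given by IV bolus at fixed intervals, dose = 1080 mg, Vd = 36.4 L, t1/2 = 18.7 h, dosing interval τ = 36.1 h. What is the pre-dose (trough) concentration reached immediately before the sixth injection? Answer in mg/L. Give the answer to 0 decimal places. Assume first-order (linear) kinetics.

11 mg/L

C₀ per dose = Dose / Vd = 1080 / 36.4 = 29.67 mg/L
k = ln2 / t½ = 0.693147 / 18.7 = 0.03707 h⁻¹
Fraction remaining after one interval: r = e^(−kτ) = e^(−0.03707 × 36.1) = 0.2623
Before dose 6, 5 doses have been given (aged 1τ, 2τ, 3τ, 4τ, 5τ).
C_trough = C₀ × (r + r² + … + r^5) = C₀ × r(1−r^5)/(1−r)
        = 29.67 × 0.2623 × (1 − 0.001242) / (1 − 0.2623) = 10.54 mg/L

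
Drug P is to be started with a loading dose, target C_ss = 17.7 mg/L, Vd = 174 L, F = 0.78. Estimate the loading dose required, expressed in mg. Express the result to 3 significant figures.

3950 mg

LD = Css × Vd / F = 17.7 × 174 / 0.78 = 3948 mg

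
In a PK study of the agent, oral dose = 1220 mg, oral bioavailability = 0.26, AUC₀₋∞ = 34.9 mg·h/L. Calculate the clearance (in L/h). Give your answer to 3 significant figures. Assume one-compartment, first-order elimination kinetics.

9.09 L/h

CL = F·Dose / AUC = 0.26 × 1220 / 34.9 = 9.089 L/h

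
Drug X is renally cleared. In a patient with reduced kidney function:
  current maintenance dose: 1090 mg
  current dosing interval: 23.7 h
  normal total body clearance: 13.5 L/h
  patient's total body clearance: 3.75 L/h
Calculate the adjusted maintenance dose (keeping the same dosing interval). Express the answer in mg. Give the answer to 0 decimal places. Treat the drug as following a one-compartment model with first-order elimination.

To keep the same average steady-state level, dosing rate must scale with clearance.
CL ratio = 3.75 / 13.5 = 0.2778
New dose (same interval) = 1090 × 0.2778 = 302.8 mg

303 mg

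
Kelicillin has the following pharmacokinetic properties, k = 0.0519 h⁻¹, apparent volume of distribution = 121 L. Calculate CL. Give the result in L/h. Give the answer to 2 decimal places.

CL = k × Vd = 0.0519 × 121 = 6.280 L/h

6.28 L/h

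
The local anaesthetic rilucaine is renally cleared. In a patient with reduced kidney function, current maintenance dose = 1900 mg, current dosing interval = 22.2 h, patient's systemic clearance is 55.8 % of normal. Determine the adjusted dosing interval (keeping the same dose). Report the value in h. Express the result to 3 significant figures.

To keep the same average steady-state level, dosing rate must scale with clearance.
CL ratio = 55.8 / 100 = 0.5580
New interval (same dose) = 22.2 / 0.5580 = 39.78 h

39.8 h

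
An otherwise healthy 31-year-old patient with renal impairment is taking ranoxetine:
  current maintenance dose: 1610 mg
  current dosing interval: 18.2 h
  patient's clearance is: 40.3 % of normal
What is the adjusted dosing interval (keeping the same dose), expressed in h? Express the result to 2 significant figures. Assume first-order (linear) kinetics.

To keep the same average steady-state level, dosing rate must scale with clearance.
CL ratio = 40.3 / 100 = 0.4030
New interval (same dose) = 18.2 / 0.4030 = 45.16 h

45 h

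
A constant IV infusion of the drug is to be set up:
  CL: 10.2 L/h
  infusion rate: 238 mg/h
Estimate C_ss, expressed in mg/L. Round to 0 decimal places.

At steady state Css = R₀ / CL = 238 / 10.20 = 23.33 mg/L

23 mg/L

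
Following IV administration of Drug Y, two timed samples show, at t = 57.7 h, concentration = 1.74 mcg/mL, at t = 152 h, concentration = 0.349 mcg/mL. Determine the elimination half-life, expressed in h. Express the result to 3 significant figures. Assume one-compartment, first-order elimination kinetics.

40.7 h

k = ln(C₁/C₂) / (t₂ − t₁) = ln(1.74/0.349) / (152 − 57.7)
  = 1.607 / 94.30 = 0.01704 h⁻¹
t½ = ln2 / k = 0.693147 / 0.01704 = 40.68 h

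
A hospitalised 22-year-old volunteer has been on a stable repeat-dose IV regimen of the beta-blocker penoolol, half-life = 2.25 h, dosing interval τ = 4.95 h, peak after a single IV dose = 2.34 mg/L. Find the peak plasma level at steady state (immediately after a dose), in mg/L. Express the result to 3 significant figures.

2.99 mg/L

k = ln2 / t½ = 0.693147 / 2.25 = 0.3081 h⁻¹
e^(−kτ) = e^(−0.3081 × 4.95) = 0.2176
Accumulation ratio R = 1 / (1 − e^(−kτ)) = 1 / (1 − 0.2176) = 1.278
Steady-state peak = C₀ × R = 2.34 × 1.278 = 2.991 mg/L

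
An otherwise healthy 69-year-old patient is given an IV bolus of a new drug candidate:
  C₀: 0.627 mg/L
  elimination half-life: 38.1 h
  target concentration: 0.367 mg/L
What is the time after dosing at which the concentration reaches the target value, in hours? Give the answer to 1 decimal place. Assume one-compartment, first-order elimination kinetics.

k = ln2 / t½ = 0.693147 / 38.1 = 0.01819 h⁻¹
t = ln(C₀ / C) / k = ln(0.6270 / 0.367) / 0.01819
  = ln(1.708) / 0.01819 = 0.5353 / 0.01819 = 29.43 h

29.4 h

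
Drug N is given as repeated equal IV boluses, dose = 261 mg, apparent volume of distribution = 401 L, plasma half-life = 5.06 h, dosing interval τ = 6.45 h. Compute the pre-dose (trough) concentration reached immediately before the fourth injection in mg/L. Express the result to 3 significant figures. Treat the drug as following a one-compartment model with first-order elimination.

0.426 mg/L

C₀ per dose = Dose / Vd = 261 / 401 = 0.6509 mg/L
k = ln2 / t½ = 0.693147 / 5.06 = 0.1370 h⁻¹
Fraction remaining after one interval: r = e^(−kτ) = e^(−0.1370 × 6.45) = 0.4133
Before dose 4, 3 doses have been given (aged 1τ, 2τ, 3τ).
C_trough = C₀ × (r + r² + … + r^3) = C₀ × r(1−r^3)/(1−r)
        = 0.6509 × 0.4133 × (1 − 0.07060) / (1 − 0.4133) = 0.4262 mg/L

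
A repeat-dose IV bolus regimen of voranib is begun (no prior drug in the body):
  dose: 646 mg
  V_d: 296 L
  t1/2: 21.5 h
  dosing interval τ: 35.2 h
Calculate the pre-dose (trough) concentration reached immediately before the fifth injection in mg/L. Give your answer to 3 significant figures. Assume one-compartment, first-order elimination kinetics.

C₀ per dose = Dose / Vd = 646 / 296 = 2.182 mg/L
k = ln2 / t½ = 0.693147 / 21.5 = 0.03224 h⁻¹
Fraction remaining after one interval: r = e^(−kτ) = e^(−0.03224 × 35.2) = 0.3215
Before dose 5, 4 doses have been given (aged 1τ, 2τ, 3τ, 4τ).
C_trough = C₀ × (r + r² + … + r^4) = C₀ × r(1−r^4)/(1−r)
        = 2.182 × 0.3215 × (1 − 0.01068) / (1 − 0.3215) = 1.023 mg/L

1.02 mg/L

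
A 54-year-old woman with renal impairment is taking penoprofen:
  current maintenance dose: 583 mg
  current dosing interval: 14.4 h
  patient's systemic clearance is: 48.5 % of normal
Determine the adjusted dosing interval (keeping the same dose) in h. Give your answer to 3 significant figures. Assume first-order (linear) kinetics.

29.7 h

To keep the same average steady-state level, dosing rate must scale with clearance.
CL ratio = 48.5 / 100 = 0.4850
New interval (same dose) = 14.4 / 0.4850 = 29.69 h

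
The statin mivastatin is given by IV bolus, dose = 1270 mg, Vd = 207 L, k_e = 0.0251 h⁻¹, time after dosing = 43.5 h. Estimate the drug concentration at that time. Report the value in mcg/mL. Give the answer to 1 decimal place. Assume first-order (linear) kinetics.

2.1 mcg/mL

C₀ = Dose / Vd = 1270 / 207 = 6.135 mg/L
C = C₀ · e^(−k·t) = 6.135 × e^(−0.02510 × 43.5)
  = 6.135 × 0.3356 = 2.059 mg/L
(2.059 mg/L = 2.059 mcg/mL)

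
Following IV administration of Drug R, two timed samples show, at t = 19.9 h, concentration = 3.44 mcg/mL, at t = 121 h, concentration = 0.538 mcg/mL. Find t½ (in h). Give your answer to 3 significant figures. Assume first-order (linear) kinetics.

37.8 h

k = ln(C₁/C₂) / (t₂ − t₁) = ln(3.44/0.538) / (121 − 19.9)
  = 1.855 / 101.1 = 0.01835 h⁻¹
t½ = ln2 / k = 0.693147 / 0.01835 = 37.77 h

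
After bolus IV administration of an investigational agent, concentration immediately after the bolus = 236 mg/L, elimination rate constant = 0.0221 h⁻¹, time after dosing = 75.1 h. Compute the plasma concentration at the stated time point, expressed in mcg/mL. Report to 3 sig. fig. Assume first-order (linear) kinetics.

C = C₀ · e^(−k·t) = 236.0 × e^(−0.02210 × 75.1)
  = 236.0 × 0.1902 = 44.89 mg/L
(44.89 mg/L = 44.89 mcg/mL)

44.9 mcg/mL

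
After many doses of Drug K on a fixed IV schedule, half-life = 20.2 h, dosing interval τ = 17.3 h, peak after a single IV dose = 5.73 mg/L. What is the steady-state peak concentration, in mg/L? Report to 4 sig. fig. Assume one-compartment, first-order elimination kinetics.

12.80 mg/L

k = ln2 / t½ = 0.693147 / 20.2 = 0.03431 h⁻¹
e^(−kτ) = e^(−0.03431 × 17.3) = 0.5524
Accumulation ratio R = 1 / (1 − e^(−kτ)) = 1 / (1 − 0.5524) = 2.234
Steady-state peak = C₀ × R = 5.73 × 2.234 = 12.80 mg/L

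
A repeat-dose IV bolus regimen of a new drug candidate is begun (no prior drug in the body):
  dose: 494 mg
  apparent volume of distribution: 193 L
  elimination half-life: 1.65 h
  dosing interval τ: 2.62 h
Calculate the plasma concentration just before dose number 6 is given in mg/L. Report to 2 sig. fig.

1.3 mg/L

C₀ per dose = Dose / Vd = 494 / 193 = 2.560 mg/L
k = ln2 / t½ = 0.693147 / 1.65 = 0.4201 h⁻¹
Fraction remaining after one interval: r = e^(−kτ) = e^(−0.4201 × 2.62) = 0.3327
Before dose 6, 5 doses have been given (aged 1τ, 2τ, 3τ, 4τ, 5τ).
C_trough = C₀ × (r + r² + … + r^5) = C₀ × r(1−r^5)/(1−r)
        = 2.560 × 0.3327 × (1 − 0.004076) / (1 − 0.3327) = 1.271 mg/L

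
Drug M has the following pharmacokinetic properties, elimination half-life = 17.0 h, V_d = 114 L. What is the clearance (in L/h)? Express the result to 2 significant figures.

k = ln2 / t½ = 0.693147 / 17.0 = 0.04077 h⁻¹
CL = k × Vd = 0.04077 × 114 = 4.648 L/h

4.6 L/h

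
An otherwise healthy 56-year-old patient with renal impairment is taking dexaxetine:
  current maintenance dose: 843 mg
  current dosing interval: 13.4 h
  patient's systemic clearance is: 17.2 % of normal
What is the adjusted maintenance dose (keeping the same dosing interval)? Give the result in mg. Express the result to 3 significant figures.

145 mg

To keep the same average steady-state level, dosing rate must scale with clearance.
CL ratio = 17.2 / 100 = 0.1720
New dose (same interval) = 843 × 0.1720 = 145.0 mg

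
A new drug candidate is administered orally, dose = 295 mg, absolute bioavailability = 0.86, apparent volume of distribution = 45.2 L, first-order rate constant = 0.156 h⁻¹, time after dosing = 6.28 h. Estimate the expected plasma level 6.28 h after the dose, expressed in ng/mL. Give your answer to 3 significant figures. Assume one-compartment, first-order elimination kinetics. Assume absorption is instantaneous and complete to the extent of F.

2110 ng/mL

Amount reaching circulation = F × Dose = 0.86 × 295.0 = 253.7 mg
C₀ = F·Dose / Vd = 253.7 / 45.2 = 5.613 mg/L
C = C₀ · e^(−k·t) = 5.613 × e^(−0.1560 × 6.28)
  = 5.613 × 0.3754 = 2.107 mg/L
Convert: 2.107 mg/L × 1000 = 2107 ng/mL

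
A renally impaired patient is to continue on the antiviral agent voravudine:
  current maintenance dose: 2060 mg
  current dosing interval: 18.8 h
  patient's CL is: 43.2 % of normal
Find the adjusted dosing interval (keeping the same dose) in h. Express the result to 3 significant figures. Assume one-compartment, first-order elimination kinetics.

To keep the same average steady-state level, dosing rate must scale with clearance.
CL ratio = 43.2 / 100 = 0.4320
New interval (same dose) = 18.8 / 0.4320 = 43.52 h

43.5 h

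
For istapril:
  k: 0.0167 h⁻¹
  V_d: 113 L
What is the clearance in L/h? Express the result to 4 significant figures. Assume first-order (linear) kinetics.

1.887 L/h

CL = k × Vd = 0.0167 × 113 = 1.887 L/h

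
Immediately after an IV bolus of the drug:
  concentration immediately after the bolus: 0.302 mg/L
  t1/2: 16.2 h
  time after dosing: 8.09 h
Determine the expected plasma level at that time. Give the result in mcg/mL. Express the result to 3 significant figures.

0.214 mcg/mL

k = ln2 / t½ = 0.693147 / 16.2 = 0.04279 h⁻¹
C = C₀ · e^(−k·t) = 0.3020 × e^(−0.04279 × 8.09)
  = 0.3020 × 0.7074 = 0.2136 mg/L
(0.2136 mg/L = 0.2136 mcg/mL)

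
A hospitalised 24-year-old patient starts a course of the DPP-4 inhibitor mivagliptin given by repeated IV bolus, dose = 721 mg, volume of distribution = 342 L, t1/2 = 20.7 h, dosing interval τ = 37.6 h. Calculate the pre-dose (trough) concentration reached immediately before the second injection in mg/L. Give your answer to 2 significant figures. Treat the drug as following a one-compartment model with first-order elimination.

C₀ per dose = Dose / Vd = 721 / 342 = 2.108 mg/L
k = ln2 / t½ = 0.693147 / 20.7 = 0.03349 h⁻¹
Fraction remaining after one interval: r = e^(−kτ) = e^(−0.03349 × 37.6) = 0.2839
Before dose 2, 1 dose has been given (aged 1τ).
C_trough = C₀ × r = 2.108 × 0.2839 = 0.5985 mg/L

0.60 mg/L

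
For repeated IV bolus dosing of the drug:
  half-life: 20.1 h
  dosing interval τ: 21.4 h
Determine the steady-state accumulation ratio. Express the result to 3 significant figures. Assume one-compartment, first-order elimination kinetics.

1.92

k = ln2 / t½ = 0.693147 / 20.1 = 0.03448 h⁻¹
e^(−kτ) = e^(−0.03448 × 21.4) = 0.4781
Accumulation ratio R = 1 / (1 − e^(−kτ)) = 1 / (1 − 0.4781) = 1.916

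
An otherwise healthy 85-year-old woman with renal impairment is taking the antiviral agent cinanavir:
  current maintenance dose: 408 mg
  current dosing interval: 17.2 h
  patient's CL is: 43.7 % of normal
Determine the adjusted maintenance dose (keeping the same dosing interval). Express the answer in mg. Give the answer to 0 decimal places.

To keep the same average steady-state level, dosing rate must scale with clearance.
CL ratio = 43.7 / 100 = 0.4370
New dose (same interval) = 408 × 0.4370 = 178.3 mg

178 mg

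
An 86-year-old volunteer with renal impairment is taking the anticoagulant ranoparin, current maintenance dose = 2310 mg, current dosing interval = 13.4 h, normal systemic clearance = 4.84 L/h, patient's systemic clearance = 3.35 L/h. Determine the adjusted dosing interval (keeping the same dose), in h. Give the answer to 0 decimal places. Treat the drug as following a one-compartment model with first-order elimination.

19 h

To keep the same average steady-state level, dosing rate must scale with clearance.
CL ratio = 3.35 / 4.84 = 0.6921
New interval (same dose) = 13.4 / 0.6921 = 19.36 h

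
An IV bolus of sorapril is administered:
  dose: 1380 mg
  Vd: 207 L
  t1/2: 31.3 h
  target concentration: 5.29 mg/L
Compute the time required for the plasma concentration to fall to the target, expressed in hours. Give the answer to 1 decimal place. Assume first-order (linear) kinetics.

10.4 h

C₀ = Dose / Vd = 1380 / 207 = 6.667 mg/L
k = ln2 / t½ = 0.693147 / 31.3 = 0.02215 h⁻¹
t = ln(C₀ / C) / k = ln(6.667 / 5.29) / 0.02215
  = ln(1.260) / 0.02215 = 0.2311 / 0.02215 = 10.43 h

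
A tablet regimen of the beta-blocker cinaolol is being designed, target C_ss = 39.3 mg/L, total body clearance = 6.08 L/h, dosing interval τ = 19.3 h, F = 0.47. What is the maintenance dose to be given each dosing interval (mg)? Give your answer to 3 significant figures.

9810 mg

At steady state, F × (Dose/τ) = Css × CL.
Dose = Css × CL × τ / F = 39.3 × 6.080 × 19.3 / 0.47 = 9812 mg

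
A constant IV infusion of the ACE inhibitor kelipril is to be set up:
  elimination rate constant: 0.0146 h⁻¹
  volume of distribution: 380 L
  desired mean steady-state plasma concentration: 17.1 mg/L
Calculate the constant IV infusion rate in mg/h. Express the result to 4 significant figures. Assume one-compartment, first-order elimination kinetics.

CL = k × Vd = 0.01460 × 380 = 5.548 L/h
At steady state, infusion rate R₀ = Css × CL = 17.1 × 5.548 = 94.87 mg/h

94.87 mg/h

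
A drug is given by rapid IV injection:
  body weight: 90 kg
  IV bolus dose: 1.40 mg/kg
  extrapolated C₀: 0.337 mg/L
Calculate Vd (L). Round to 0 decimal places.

374 L

Dose = 1.40 × 90 = 126.0 mg
Vd = Dose / C₀ = 126.0 / 0.337 = 373.9 L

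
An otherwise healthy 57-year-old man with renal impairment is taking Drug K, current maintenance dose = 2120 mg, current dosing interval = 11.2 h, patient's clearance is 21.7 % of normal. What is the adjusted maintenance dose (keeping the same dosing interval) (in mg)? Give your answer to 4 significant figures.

To keep the same average steady-state level, dosing rate must scale with clearance.
CL ratio = 21.7 / 100 = 0.2170
New dose (same interval) = 2120 × 0.2170 = 460.0 mg

460.0 mg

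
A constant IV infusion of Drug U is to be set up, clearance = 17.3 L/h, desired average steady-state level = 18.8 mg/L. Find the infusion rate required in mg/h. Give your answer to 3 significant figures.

325 mg/h

At steady state, infusion rate R₀ = Css × CL = 18.8 × 17.30 = 325.2 mg/h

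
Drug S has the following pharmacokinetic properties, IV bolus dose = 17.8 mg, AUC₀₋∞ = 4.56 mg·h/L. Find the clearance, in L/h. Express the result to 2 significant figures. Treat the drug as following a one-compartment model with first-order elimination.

3.9 L/h

CL = Dose / AUC = 17.8 / 4.56 = 3.904 L/h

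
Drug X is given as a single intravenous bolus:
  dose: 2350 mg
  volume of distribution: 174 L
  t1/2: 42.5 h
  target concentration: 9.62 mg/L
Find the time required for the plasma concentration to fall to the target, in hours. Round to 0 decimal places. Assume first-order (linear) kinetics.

C₀ = Dose / Vd = 2350 / 174 = 13.51 mg/L
k = ln2 / t½ = 0.693147 / 42.5 = 0.01631 h⁻¹
t = ln(C₀ / C) / k = ln(13.51 / 9.62) / 0.01631
  = ln(1.404) / 0.01631 = 0.3393 / 0.01631 = 20.80 h

21 h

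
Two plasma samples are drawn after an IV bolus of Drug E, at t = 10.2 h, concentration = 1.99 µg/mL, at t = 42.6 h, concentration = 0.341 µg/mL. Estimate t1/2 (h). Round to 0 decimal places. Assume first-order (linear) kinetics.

13 h

k = ln(C₁/C₂) / (t₂ − t₁) = ln(1.99/0.341) / (42.6 − 10.2)
  = 1.764 / 32.40 = 0.05444 h⁻¹
t½ = ln2 / k = 0.693147 / 0.05444 = 12.73 h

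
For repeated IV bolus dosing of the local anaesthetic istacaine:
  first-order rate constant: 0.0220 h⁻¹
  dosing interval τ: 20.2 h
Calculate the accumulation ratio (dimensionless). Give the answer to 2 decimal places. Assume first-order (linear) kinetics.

e^(−kτ) = e^(−0.02200 × 20.2) = 0.6412
Accumulation ratio R = 1 / (1 − e^(−kτ)) = 1 / (1 − 0.6412) = 2.787

2.79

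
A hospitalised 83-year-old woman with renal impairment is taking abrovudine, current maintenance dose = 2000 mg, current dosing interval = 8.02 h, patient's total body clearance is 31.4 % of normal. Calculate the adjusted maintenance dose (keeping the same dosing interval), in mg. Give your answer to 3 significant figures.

To keep the same average steady-state level, dosing rate must scale with clearance.
CL ratio = 31.4 / 100 = 0.3140
New dose (same interval) = 2000 × 0.3140 = 628.0 mg

628 mg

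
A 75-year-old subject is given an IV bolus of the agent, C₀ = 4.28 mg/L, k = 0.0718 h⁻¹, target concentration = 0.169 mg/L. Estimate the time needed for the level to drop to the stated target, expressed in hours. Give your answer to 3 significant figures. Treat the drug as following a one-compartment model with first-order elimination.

45.0 h

t = ln(C₀ / C) / k = ln(4.280 / 0.169) / 0.07180
  = ln(25.33) / 0.07180 = 3.232 / 0.07180 = 45.01 h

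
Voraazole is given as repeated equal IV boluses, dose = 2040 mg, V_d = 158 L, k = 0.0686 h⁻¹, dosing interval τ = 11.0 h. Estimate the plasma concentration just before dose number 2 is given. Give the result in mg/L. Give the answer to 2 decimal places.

C₀ per dose = Dose / Vd = 2040 / 158 = 12.91 mg/L
Fraction remaining after one interval: r = e^(−kτ) = e^(−0.06860 × 11.0) = 0.4702
Before dose 2, 1 dose has been given (aged 1τ).
C_trough = C₀ × r = 12.91 × 0.4702 = 6.070 mg/L

6.07 mg/L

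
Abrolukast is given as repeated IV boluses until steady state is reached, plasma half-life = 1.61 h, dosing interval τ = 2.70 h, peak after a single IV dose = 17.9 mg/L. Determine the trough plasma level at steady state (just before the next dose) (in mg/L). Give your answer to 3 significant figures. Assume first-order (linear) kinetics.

8.15 mg/L

k = ln2 / t½ = 0.693147 / 1.61 = 0.4305 h⁻¹
e^(−kτ) = e^(−0.4305 × 2.70) = 0.3128
Accumulation ratio R = 1 / (1 − e^(−kτ)) = 1 / (1 − 0.3128) = 1.455
Steady-state trough = C₀ × R × e^(−kτ) = 17.9 × 1.455 × 0.3128 = 8.147 mg/L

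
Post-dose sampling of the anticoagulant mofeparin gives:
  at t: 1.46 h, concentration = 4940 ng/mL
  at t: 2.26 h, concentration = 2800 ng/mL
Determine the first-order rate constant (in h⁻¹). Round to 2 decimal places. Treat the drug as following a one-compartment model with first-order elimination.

0.71 h⁻¹

k = ln(C₁/C₂) / (t₂ − t₁) = ln(4940/2800) / (2.26 − 1.46)
  = 0.5677 / 0.8000 = 0.7096 h⁻¹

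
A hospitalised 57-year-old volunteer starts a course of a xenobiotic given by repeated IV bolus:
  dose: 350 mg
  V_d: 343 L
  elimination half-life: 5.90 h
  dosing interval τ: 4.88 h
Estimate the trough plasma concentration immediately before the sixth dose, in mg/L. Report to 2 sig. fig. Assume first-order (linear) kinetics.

C₀ per dose = Dose / Vd = 350 / 343 = 1.020 mg/L
k = ln2 / t½ = 0.693147 / 5.90 = 0.1175 h⁻¹
Fraction remaining after one interval: r = e^(−kτ) = e^(−0.1175 × 4.88) = 0.5636
Before dose 6, 5 doses have been given (aged 1τ, 2τ, 3τ, 4τ, 5τ).
C_trough = C₀ × (r + r² + … + r^5) = C₀ × r(1−r^5)/(1−r)
        = 1.020 × 0.5636 × (1 − 0.05687) / (1 − 0.5636) = 1.242 mg/L

1.2 mg/L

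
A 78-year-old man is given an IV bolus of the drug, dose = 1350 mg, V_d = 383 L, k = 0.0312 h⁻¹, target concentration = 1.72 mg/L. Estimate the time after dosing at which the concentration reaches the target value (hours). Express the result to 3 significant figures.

23.0 h

C₀ = Dose / Vd = 1350 / 383 = 3.525 mg/L
t = ln(C₀ / C) / k = ln(3.525 / 1.72) / 0.03120
  = ln(2.049) / 0.03120 = 0.7174 / 0.03120 = 22.99 h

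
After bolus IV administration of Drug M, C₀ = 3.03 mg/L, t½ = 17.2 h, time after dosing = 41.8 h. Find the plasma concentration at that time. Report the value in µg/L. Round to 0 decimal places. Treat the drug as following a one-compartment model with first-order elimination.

562 µg/L

k = ln2 / t½ = 0.693147 / 17.2 = 0.04030 h⁻¹
C = C₀ · e^(−k·t) = 3.030 × e^(−0.04030 × 41.8)
  = 3.030 × 0.1855 = 0.5621 mg/L
Convert: 0.5621 mg/L × 1000 = 562.1 µg/L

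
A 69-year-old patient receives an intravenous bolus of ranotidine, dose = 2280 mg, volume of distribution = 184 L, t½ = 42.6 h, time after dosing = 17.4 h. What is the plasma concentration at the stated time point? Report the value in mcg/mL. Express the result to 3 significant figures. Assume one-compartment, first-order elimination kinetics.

C₀ = Dose / Vd = 2280 / 184 = 12.39 mg/L
k = ln2 / t½ = 0.693147 / 42.6 = 0.01627 h⁻¹
C = C₀ · e^(−k·t) = 12.39 × e^(−0.01627 × 17.4)
  = 12.39 × 0.7534 = 9.335 mg/L
(9.335 mg/L = 9.335 mcg/mL)

9.34 mcg/mL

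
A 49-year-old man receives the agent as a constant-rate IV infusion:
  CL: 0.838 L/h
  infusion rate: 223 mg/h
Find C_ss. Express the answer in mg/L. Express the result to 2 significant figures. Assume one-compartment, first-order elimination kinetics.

At steady state Css = R₀ / CL = 223 / 0.8380 = 266.1 mg/L

270 mg/L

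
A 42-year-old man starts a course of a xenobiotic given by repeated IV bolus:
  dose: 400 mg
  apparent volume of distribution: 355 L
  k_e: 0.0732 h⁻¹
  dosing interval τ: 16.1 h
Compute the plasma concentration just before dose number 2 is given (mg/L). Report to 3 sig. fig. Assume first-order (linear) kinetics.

C₀ per dose = Dose / Vd = 400 / 355 = 1.127 mg/L
Fraction remaining after one interval: r = e^(−kτ) = e^(−0.07320 × 16.1) = 0.3077
Before dose 2, 1 dose has been given (aged 1τ).
C_trough = C₀ × r = 1.127 × 0.3077 = 0.3468 mg/L

0.347 mg/L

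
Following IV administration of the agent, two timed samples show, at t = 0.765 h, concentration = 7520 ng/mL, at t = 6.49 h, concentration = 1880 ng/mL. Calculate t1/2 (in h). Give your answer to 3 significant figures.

2.86 h

k = ln(C₁/C₂) / (t₂ − t₁) = ln(7520/1880) / (6.49 − 0.765)
  = 1.386 / 5.725 = 0.2421 h⁻¹
t½ = ln2 / k = 0.693147 / 0.2421 = 2.863 h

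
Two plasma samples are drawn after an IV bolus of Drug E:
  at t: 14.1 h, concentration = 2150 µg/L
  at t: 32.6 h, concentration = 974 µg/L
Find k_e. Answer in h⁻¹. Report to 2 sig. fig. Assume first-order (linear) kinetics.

k = ln(C₁/C₂) / (t₂ − t₁) = ln(2150/974) / (32.6 − 14.1)
  = 0.7918 / 18.50 = 0.04280 h⁻¹

0.043 h⁻¹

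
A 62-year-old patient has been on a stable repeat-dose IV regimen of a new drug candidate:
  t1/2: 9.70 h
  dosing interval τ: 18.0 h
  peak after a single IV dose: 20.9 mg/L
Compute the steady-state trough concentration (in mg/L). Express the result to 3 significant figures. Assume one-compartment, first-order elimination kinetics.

k = ln2 / t½ = 0.693147 / 9.70 = 0.07146 h⁻¹
e^(−kτ) = e^(−0.07146 × 18.0) = 0.2763
Accumulation ratio R = 1 / (1 − e^(−kτ)) = 1 / (1 − 0.2763) = 1.382
Steady-state trough = C₀ × R × e^(−kτ) = 20.9 × 1.382 × 0.2763 = 7.981 mg/L

7.98 mg/L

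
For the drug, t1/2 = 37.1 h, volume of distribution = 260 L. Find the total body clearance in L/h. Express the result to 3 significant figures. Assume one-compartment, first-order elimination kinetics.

4.86 L/h

k = ln2 / t½ = 0.693147 / 37.1 = 0.01868 h⁻¹
CL = k × Vd = 0.01868 × 260 = 4.857 L/h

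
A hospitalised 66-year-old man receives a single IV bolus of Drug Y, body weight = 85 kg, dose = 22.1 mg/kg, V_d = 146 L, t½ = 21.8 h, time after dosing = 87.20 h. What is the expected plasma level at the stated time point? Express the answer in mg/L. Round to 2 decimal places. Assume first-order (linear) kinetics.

0.80 mg/L

Total dose = 22.1 × 85 = 1879 mg
C₀ = Dose / Vd = 1879 / 146 = 12.87 mg/L
k = ln2 / t½ = 0.693147 / 21.8 = 0.03180 h⁻¹
t / t½ = 87.20 / 21.8 = 4 half-lives
C = C₀ × (1/2)^4 = 12.87 × 0.06250 = 0.8044 mg/L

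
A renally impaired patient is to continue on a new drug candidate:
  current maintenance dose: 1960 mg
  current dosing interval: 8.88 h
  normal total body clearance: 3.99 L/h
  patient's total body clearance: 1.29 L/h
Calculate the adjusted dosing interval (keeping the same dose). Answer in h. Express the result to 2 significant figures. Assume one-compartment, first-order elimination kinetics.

To keep the same average steady-state level, dosing rate must scale with clearance.
CL ratio = 1.29 / 3.99 = 0.3233
New interval (same dose) = 8.88 / 0.3233 = 27.47 h

27 h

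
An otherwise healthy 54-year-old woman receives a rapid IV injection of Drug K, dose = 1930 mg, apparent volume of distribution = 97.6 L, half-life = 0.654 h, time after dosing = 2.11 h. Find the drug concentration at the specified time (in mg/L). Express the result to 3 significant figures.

C₀ = Dose / Vd = 1930 / 97.6 = 19.77 mg/L
k = ln2 / t½ = 0.693147 / 0.654 = 1.060 h⁻¹
C = C₀ · e^(−k·t) = 19.77 × e^(−1.060 × 2.11)
  = 19.77 × 0.1068 = 2.111 mg/L

2.11 mg/L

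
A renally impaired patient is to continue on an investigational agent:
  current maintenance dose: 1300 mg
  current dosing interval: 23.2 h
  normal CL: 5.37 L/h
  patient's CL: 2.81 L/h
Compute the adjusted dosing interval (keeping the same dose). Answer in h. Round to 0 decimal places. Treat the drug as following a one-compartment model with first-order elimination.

44 h

To keep the same average steady-state level, dosing rate must scale with clearance.
CL ratio = 2.81 / 5.37 = 0.5233
New interval (same dose) = 23.2 / 0.5233 = 44.33 h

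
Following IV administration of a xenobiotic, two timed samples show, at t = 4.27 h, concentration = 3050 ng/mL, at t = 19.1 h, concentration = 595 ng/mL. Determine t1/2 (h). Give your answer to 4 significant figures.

k = ln(C₁/C₂) / (t₂ − t₁) = ln(3050/595) / (19.1 − 4.27)
  = 1.634 / 14.83 = 0.1102 h⁻¹
t½ = ln2 / k = 0.693147 / 0.1102 = 6.290 h

6.290 h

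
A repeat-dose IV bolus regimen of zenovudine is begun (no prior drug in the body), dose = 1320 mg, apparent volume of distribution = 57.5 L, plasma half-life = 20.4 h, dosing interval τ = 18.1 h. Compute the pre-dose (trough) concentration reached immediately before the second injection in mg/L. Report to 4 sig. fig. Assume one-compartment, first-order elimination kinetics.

12.41 mg/L

C₀ per dose = Dose / Vd = 1320 / 57.5 = 22.96 mg/L
k = ln2 / t½ = 0.693147 / 20.4 = 0.03398 h⁻¹
Fraction remaining after one interval: r = e^(−kτ) = e^(−0.03398 × 18.1) = 0.5406
Before dose 2, 1 dose has been given (aged 1τ).
C_trough = C₀ × r = 22.96 × 0.5406 = 12.41 mg/L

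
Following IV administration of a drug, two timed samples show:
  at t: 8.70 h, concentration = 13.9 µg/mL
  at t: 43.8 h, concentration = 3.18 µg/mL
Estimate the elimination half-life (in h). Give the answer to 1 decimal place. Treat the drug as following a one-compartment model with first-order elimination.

16.5 h

k = ln(C₁/C₂) / (t₂ − t₁) = ln(13.9/3.18) / (43.8 − 8.70)
  = 1.475 / 35.10 = 0.04202 h⁻¹
t½ = ln2 / k = 0.693147 / 0.04202 = 16.50 h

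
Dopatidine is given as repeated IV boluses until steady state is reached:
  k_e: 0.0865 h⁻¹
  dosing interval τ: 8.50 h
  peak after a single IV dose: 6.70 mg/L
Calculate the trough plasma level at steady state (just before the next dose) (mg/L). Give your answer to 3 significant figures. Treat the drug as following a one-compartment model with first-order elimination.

6.17 mg/L

e^(−kτ) = e^(−0.08650 × 8.50) = 0.4794
Accumulation ratio R = 1 / (1 − e^(−kτ)) = 1 / (1 − 0.4794) = 1.921
Steady-state trough = C₀ × R × e^(−kτ) = 6.70 × 1.921 × 0.4794 = 6.170 mg/L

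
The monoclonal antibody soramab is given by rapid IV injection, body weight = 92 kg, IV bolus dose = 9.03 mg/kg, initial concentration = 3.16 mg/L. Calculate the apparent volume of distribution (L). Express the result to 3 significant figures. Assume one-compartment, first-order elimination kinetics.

263 L

Dose = 9.03 × 92 = 830.8 mg
Vd = Dose / C₀ = 830.8 / 3.16 = 262.9 L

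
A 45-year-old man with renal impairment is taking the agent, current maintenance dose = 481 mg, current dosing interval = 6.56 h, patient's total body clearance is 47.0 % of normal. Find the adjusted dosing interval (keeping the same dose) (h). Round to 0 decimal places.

14 h

To keep the same average steady-state level, dosing rate must scale with clearance.
CL ratio = 47.0 / 100 = 0.4700
New interval (same dose) = 6.56 / 0.4700 = 13.96 h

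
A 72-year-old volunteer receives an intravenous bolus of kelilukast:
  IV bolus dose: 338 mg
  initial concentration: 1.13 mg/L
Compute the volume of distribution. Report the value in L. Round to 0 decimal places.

Vd = Dose / C₀ = 338.0 / 1.13 = 299.1 L

299 L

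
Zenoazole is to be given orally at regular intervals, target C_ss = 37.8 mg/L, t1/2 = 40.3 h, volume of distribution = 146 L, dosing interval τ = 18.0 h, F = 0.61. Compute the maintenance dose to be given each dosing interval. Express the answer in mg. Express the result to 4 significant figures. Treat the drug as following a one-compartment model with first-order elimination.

2801 mg

k = ln2 / t½ = 0.693147 / 40.3 = 0.01720 h⁻¹
CL = k × Vd = 0.01720 × 146 = 2.511 L/h
At steady state, F × (Dose/τ) = Css × CL.
Dose = Css × CL × τ / F = 37.8 × 2.511 × 18.0 / 0.61 = 2801 mg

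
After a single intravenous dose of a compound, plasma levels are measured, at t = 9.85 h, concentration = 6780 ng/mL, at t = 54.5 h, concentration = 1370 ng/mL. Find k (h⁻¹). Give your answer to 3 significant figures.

0.0358 h⁻¹

k = ln(C₁/C₂) / (t₂ − t₁) = ln(6780/1370) / (54.5 − 9.85)
  = 1.599 / 44.65 = 0.03581 h⁻¹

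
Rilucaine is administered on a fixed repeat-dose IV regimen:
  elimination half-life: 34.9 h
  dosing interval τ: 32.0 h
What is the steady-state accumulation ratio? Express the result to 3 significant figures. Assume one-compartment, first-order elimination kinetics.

2.13

k = ln2 / t½ = 0.693147 / 34.9 = 0.01986 h⁻¹
e^(−kτ) = e^(−0.01986 × 32.0) = 0.5297
Accumulation ratio R = 1 / (1 − e^(−kτ)) = 1 / (1 − 0.5297) = 2.126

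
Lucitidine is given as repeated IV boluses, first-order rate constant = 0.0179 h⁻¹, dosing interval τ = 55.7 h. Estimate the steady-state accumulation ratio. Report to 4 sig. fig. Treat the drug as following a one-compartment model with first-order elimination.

1.585

e^(−kτ) = e^(−0.01790 × 55.7) = 0.3690
Accumulation ratio R = 1 / (1 − e^(−kτ)) = 1 / (1 − 0.3690) = 1.585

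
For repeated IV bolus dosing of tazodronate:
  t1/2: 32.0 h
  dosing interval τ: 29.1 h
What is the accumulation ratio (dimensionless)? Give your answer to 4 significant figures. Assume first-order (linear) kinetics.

k = ln2 / t½ = 0.693147 / 32.0 = 0.02166 h⁻¹
e^(−kτ) = e^(−0.02166 × 29.1) = 0.5324
Accumulation ratio R = 1 / (1 − e^(−kτ)) = 1 / (1 − 0.5324) = 2.139

2.139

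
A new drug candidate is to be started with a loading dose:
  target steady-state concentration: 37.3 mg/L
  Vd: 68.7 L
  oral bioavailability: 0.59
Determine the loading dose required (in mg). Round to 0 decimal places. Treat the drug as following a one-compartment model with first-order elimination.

4343 mg

LD = Css × Vd / F = 37.3 × 68.7 / 0.59 = 4343 mg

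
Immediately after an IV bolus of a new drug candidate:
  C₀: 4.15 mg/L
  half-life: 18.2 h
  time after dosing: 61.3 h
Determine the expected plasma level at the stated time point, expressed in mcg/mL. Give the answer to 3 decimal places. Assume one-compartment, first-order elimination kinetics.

0.402 mcg/mL

k = ln2 / t½ = 0.693147 / 18.2 = 0.03809 h⁻¹
C = C₀ · e^(−k·t) = 4.150 × e^(−0.03809 × 61.3)
  = 4.150 × 0.09682 = 0.4018 mg/L
(0.4018 mg/L = 0.4018 mcg/mL)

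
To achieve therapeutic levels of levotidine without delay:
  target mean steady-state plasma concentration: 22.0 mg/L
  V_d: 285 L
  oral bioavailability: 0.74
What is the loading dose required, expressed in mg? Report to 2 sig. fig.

8500 mg

LD = Css × Vd / F = 22.0 × 285 / 0.74 = 8473 mg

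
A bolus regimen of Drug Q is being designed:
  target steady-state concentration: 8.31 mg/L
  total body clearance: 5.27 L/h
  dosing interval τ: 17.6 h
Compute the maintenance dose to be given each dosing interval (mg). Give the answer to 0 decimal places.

At steady state, Dose/τ = Css × CL.
Dose = Css × CL × τ = 8.31 × 5.270 × 17.6 = 770.8 mg

771 mg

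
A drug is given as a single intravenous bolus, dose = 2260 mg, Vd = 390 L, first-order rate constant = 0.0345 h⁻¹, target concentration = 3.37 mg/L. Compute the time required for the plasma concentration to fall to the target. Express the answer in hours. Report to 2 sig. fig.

C₀ = Dose / Vd = 2260 / 390 = 5.795 mg/L
t = ln(C₀ / C) / k = ln(5.795 / 3.37) / 0.03450
  = ln(1.720) / 0.03450 = 0.5423 / 0.03450 = 15.72 h

16 h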